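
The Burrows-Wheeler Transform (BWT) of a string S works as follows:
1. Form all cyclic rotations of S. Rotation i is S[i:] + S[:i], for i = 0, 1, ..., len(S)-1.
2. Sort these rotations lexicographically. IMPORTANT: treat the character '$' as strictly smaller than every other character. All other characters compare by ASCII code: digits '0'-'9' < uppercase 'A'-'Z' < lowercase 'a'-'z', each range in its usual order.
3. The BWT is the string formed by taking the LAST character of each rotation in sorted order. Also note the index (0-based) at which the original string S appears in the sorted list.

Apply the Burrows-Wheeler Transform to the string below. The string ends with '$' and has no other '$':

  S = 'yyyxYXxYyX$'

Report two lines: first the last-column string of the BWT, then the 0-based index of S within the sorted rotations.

All 11 rotations (rotation i = S[i:]+S[:i]):
  rot[0] = yyyxYXxYyX$
  rot[1] = yyxYXxYyX$y
  rot[2] = yxYXxYyX$yy
  rot[3] = xYXxYyX$yyy
  rot[4] = YXxYyX$yyyx
  rot[5] = XxYyX$yyyxY
  rot[6] = xYyX$yyyxYX
  rot[7] = YyX$yyyxYXx
  rot[8] = yX$yyyxYXxY
  rot[9] = X$yyyxYXxYy
  rot[10] = $yyyxYXxYyX
Sorted (with $ < everything):
  sorted[0] = $yyyxYXxYyX  (last char: 'X')
  sorted[1] = X$yyyxYXxYy  (last char: 'y')
  sorted[2] = XxYyX$yyyxY  (last char: 'Y')
  sorted[3] = YXxYyX$yyyx  (last char: 'x')
  sorted[4] = YyX$yyyxYXx  (last char: 'x')
  sorted[5] = xYXxYyX$yyy  (last char: 'y')
  sorted[6] = xYyX$yyyxYX  (last char: 'X')
  sorted[7] = yX$yyyxYXxY  (last char: 'Y')
  sorted[8] = yxYXxYyX$yy  (last char: 'y')
  sorted[9] = yyxYXxYyX$y  (last char: 'y')
  sorted[10] = yyyxYXxYyX$  (last char: '$')
Last column: XyYxxyXYyy$
Original string S is at sorted index 10

Answer: XyYxxyXYyy$
10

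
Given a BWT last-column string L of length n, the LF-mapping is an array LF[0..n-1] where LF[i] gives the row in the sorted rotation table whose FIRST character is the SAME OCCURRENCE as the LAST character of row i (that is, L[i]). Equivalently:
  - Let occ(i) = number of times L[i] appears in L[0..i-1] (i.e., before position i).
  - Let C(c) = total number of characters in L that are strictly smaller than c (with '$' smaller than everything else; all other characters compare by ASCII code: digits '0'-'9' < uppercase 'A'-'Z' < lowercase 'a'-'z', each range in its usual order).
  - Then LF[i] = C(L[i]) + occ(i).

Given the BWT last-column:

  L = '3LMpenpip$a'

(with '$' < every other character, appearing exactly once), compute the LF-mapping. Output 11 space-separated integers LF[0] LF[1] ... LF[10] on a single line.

Answer: 1 2 3 8 5 7 9 6 10 0 4

Derivation:
Char counts: '$':1, '3':1, 'L':1, 'M':1, 'a':1, 'e':1, 'i':1, 'n':1, 'p':3
C (first-col start): C('$')=0, C('3')=1, C('L')=2, C('M')=3, C('a')=4, C('e')=5, C('i')=6, C('n')=7, C('p')=8
L[0]='3': occ=0, LF[0]=C('3')+0=1+0=1
L[1]='L': occ=0, LF[1]=C('L')+0=2+0=2
L[2]='M': occ=0, LF[2]=C('M')+0=3+0=3
L[3]='p': occ=0, LF[3]=C('p')+0=8+0=8
L[4]='e': occ=0, LF[4]=C('e')+0=5+0=5
L[5]='n': occ=0, LF[5]=C('n')+0=7+0=7
L[6]='p': occ=1, LF[6]=C('p')+1=8+1=9
L[7]='i': occ=0, LF[7]=C('i')+0=6+0=6
L[8]='p': occ=2, LF[8]=C('p')+2=8+2=10
L[9]='$': occ=0, LF[9]=C('$')+0=0+0=0
L[10]='a': occ=0, LF[10]=C('a')+0=4+0=4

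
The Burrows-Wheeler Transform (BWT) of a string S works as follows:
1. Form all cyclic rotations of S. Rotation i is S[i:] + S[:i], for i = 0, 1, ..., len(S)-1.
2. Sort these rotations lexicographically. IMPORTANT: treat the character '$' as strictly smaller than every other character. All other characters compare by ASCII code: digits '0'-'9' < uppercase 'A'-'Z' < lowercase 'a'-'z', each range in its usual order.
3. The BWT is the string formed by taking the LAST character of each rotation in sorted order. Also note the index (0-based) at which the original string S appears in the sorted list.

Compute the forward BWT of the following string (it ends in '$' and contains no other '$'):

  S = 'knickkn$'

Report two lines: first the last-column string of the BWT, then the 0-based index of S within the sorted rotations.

All 8 rotations (rotation i = S[i:]+S[:i]):
  rot[0] = knickkn$
  rot[1] = nickkn$k
  rot[2] = ickkn$kn
  rot[3] = ckkn$kni
  rot[4] = kkn$knic
  rot[5] = kn$knick
  rot[6] = n$knickk
  rot[7] = $knickkn
Sorted (with $ < everything):
  sorted[0] = $knickkn  (last char: 'n')
  sorted[1] = ckkn$kni  (last char: 'i')
  sorted[2] = ickkn$kn  (last char: 'n')
  sorted[3] = kkn$knic  (last char: 'c')
  sorted[4] = kn$knick  (last char: 'k')
  sorted[5] = knickkn$  (last char: '$')
  sorted[6] = n$knickk  (last char: 'k')
  sorted[7] = nickkn$k  (last char: 'k')
Last column: ninck$kk
Original string S is at sorted index 5

Answer: ninck$kk
5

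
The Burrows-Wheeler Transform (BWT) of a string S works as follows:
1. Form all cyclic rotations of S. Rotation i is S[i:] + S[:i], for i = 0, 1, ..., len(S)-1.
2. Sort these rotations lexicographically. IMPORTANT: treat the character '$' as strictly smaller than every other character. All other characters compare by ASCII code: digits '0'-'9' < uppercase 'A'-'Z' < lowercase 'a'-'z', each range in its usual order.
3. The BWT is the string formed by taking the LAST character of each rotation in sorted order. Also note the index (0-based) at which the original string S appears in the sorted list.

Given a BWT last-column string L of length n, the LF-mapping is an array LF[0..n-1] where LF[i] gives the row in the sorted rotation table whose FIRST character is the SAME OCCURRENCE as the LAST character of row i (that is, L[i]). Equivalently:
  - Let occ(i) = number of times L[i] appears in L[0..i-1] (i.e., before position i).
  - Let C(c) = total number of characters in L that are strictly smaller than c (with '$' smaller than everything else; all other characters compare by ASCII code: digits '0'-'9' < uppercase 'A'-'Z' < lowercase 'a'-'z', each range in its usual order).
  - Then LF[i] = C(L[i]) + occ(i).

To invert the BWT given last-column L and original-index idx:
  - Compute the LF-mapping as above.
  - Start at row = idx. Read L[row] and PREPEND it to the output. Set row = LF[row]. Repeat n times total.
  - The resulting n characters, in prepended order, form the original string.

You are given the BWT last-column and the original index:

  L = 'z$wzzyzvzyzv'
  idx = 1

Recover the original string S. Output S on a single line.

Answer: vzwvzzzyyzz$

Derivation:
LF mapping: 6 0 3 7 8 4 9 1 10 5 11 2
Walk LF starting at row 1, prepending L[row]:
  step 1: row=1, L[1]='$', prepend. Next row=LF[1]=0
  step 2: row=0, L[0]='z', prepend. Next row=LF[0]=6
  step 3: row=6, L[6]='z', prepend. Next row=LF[6]=9
  step 4: row=9, L[9]='y', prepend. Next row=LF[9]=5
  step 5: row=5, L[5]='y', prepend. Next row=LF[5]=4
  step 6: row=4, L[4]='z', prepend. Next row=LF[4]=8
  step 7: row=8, L[8]='z', prepend. Next row=LF[8]=10
  step 8: row=10, L[10]='z', prepend. Next row=LF[10]=11
  step 9: row=11, L[11]='v', prepend. Next row=LF[11]=2
  step 10: row=2, L[2]='w', prepend. Next row=LF[2]=3
  step 11: row=3, L[3]='z', prepend. Next row=LF[3]=7
  step 12: row=7, L[7]='v', prepend. Next row=LF[7]=1
Reversed output: vzwvzzzyyzz$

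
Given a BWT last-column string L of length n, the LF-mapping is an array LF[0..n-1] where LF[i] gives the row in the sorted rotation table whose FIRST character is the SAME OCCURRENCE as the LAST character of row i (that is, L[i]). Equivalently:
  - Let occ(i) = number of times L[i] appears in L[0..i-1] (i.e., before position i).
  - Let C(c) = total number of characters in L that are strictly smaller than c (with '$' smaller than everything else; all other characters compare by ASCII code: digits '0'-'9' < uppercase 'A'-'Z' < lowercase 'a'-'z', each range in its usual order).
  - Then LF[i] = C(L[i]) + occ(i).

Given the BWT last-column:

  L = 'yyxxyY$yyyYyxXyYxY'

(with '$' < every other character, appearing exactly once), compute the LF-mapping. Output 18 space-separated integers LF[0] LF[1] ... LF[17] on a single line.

Answer: 10 11 6 7 12 2 0 13 14 15 3 16 8 1 17 4 9 5

Derivation:
Char counts: '$':1, 'X':1, 'Y':4, 'x':4, 'y':8
C (first-col start): C('$')=0, C('X')=1, C('Y')=2, C('x')=6, C('y')=10
L[0]='y': occ=0, LF[0]=C('y')+0=10+0=10
L[1]='y': occ=1, LF[1]=C('y')+1=10+1=11
L[2]='x': occ=0, LF[2]=C('x')+0=6+0=6
L[3]='x': occ=1, LF[3]=C('x')+1=6+1=7
L[4]='y': occ=2, LF[4]=C('y')+2=10+2=12
L[5]='Y': occ=0, LF[5]=C('Y')+0=2+0=2
L[6]='$': occ=0, LF[6]=C('$')+0=0+0=0
L[7]='y': occ=3, LF[7]=C('y')+3=10+3=13
L[8]='y': occ=4, LF[8]=C('y')+4=10+4=14
L[9]='y': occ=5, LF[9]=C('y')+5=10+5=15
L[10]='Y': occ=1, LF[10]=C('Y')+1=2+1=3
L[11]='y': occ=6, LF[11]=C('y')+6=10+6=16
L[12]='x': occ=2, LF[12]=C('x')+2=6+2=8
L[13]='X': occ=0, LF[13]=C('X')+0=1+0=1
L[14]='y': occ=7, LF[14]=C('y')+7=10+7=17
L[15]='Y': occ=2, LF[15]=C('Y')+2=2+2=4
L[16]='x': occ=3, LF[16]=C('x')+3=6+3=9
L[17]='Y': occ=3, LF[17]=C('Y')+3=2+3=5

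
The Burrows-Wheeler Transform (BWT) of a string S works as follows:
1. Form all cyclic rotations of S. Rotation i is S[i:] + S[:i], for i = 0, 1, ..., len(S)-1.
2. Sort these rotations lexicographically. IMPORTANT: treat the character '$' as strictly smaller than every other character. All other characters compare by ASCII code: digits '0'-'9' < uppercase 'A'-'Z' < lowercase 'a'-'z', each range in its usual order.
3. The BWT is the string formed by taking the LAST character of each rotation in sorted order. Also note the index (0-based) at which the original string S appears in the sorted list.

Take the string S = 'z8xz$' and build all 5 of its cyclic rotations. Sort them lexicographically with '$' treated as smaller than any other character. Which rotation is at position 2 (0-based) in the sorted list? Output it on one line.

Answer: xz$z8

Derivation:
All 5 rotations (rotation i = S[i:]+S[:i]):
  rot[0] = z8xz$
  rot[1] = 8xz$z
  rot[2] = xz$z8
  rot[3] = z$z8x
  rot[4] = $z8xz
Sorted (with $ < everything):
  sorted[0] = $z8xz
  sorted[1] = 8xz$z
  sorted[2] = xz$z8
  sorted[3] = z$z8x
  sorted[4] = z8xz$
sorted[2] = xz$z8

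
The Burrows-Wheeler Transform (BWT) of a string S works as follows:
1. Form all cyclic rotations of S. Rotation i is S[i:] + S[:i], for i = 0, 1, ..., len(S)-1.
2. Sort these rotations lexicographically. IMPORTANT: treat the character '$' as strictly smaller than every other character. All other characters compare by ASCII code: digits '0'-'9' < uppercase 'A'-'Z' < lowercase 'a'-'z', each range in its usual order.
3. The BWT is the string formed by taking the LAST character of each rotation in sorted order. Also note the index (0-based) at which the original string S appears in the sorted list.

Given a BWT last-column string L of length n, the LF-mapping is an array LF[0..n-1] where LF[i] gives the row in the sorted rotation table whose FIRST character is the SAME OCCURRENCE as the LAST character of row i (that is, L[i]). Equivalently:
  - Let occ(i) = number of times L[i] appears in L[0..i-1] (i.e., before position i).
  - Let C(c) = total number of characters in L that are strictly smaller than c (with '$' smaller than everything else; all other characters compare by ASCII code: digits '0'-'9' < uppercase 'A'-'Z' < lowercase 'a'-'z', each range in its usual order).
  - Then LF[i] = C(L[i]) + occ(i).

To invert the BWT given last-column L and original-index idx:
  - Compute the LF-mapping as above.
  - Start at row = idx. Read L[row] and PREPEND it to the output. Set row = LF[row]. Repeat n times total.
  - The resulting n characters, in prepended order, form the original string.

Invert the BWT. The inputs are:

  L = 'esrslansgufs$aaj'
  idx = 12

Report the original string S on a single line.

Answer: sassafrasjungle$

Derivation:
LF mapping: 4 11 10 12 8 1 9 13 6 15 5 14 0 2 3 7
Walk LF starting at row 12, prepending L[row]:
  step 1: row=12, L[12]='$', prepend. Next row=LF[12]=0
  step 2: row=0, L[0]='e', prepend. Next row=LF[0]=4
  step 3: row=4, L[4]='l', prepend. Next row=LF[4]=8
  step 4: row=8, L[8]='g', prepend. Next row=LF[8]=6
  step 5: row=6, L[6]='n', prepend. Next row=LF[6]=9
  step 6: row=9, L[9]='u', prepend. Next row=LF[9]=15
  step 7: row=15, L[15]='j', prepend. Next row=LF[15]=7
  step 8: row=7, L[7]='s', prepend. Next row=LF[7]=13
  step 9: row=13, L[13]='a', prepend. Next row=LF[13]=2
  step 10: row=2, L[2]='r', prepend. Next row=LF[2]=10
  step 11: row=10, L[10]='f', prepend. Next row=LF[10]=5
  step 12: row=5, L[5]='a', prepend. Next row=LF[5]=1
  step 13: row=1, L[1]='s', prepend. Next row=LF[1]=11
  step 14: row=11, L[11]='s', prepend. Next row=LF[11]=14
  step 15: row=14, L[14]='a', prepend. Next row=LF[14]=3
  step 16: row=3, L[3]='s', prepend. Next row=LF[3]=12
Reversed output: sassafrasjungle$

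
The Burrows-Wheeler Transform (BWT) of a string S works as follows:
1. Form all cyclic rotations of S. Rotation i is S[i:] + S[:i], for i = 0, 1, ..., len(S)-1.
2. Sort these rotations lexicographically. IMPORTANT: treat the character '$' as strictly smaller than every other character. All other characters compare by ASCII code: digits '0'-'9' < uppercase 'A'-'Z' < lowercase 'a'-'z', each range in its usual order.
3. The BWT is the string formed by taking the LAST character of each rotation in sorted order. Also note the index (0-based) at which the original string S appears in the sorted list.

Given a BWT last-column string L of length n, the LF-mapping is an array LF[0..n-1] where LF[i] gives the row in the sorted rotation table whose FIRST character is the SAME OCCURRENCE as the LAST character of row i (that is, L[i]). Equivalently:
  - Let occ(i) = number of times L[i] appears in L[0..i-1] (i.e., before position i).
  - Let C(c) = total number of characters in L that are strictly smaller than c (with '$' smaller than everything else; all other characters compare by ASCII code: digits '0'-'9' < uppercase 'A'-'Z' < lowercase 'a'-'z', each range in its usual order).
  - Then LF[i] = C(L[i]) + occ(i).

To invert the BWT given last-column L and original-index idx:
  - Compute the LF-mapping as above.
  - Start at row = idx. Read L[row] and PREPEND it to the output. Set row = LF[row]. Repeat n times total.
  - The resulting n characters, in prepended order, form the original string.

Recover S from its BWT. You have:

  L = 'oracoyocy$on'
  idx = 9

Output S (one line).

Answer: raccoonyoyo$

Derivation:
LF mapping: 5 9 1 2 6 10 7 3 11 0 8 4
Walk LF starting at row 9, prepending L[row]:
  step 1: row=9, L[9]='$', prepend. Next row=LF[9]=0
  step 2: row=0, L[0]='o', prepend. Next row=LF[0]=5
  step 3: row=5, L[5]='y', prepend. Next row=LF[5]=10
  step 4: row=10, L[10]='o', prepend. Next row=LF[10]=8
  step 5: row=8, L[8]='y', prepend. Next row=LF[8]=11
  step 6: row=11, L[11]='n', prepend. Next row=LF[11]=4
  step 7: row=4, L[4]='o', prepend. Next row=LF[4]=6
  step 8: row=6, L[6]='o', prepend. Next row=LF[6]=7
  step 9: row=7, L[7]='c', prepend. Next row=LF[7]=3
  step 10: row=3, L[3]='c', prepend. Next row=LF[3]=2
  step 11: row=2, L[2]='a', prepend. Next row=LF[2]=1
  step 12: row=1, L[1]='r', prepend. Next row=LF[1]=9
Reversed output: raccoonyoyo$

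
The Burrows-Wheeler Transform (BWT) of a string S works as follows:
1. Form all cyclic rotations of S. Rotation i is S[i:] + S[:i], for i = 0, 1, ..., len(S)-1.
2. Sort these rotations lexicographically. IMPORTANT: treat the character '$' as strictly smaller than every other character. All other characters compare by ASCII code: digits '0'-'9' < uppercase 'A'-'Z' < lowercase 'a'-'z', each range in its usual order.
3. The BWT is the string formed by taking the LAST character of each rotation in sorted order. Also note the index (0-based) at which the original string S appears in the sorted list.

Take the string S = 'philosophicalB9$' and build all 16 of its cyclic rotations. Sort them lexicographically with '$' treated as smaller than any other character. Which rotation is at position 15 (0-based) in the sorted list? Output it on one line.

All 16 rotations (rotation i = S[i:]+S[:i]):
  rot[0] = philosophicalB9$
  rot[1] = hilosophicalB9$p
  rot[2] = ilosophicalB9$ph
  rot[3] = losophicalB9$phi
  rot[4] = osophicalB9$phil
  rot[5] = sophicalB9$philo
  rot[6] = ophicalB9$philos
  rot[7] = phicalB9$philoso
  rot[8] = hicalB9$philosop
  rot[9] = icalB9$philosoph
  rot[10] = calB9$philosophi
  rot[11] = alB9$philosophic
  rot[12] = lB9$philosophica
  rot[13] = B9$philosophical
  rot[14] = 9$philosophicalB
  rot[15] = $philosophicalB9
Sorted (with $ < everything):
  sorted[0] = $philosophicalB9
  sorted[1] = 9$philosophicalB
  sorted[2] = B9$philosophical
  sorted[3] = alB9$philosophic
  sorted[4] = calB9$philosophi
  sorted[5] = hicalB9$philosop
  sorted[6] = hilosophicalB9$p
  sorted[7] = icalB9$philosoph
  sorted[8] = ilosophicalB9$ph
  sorted[9] = lB9$philosophica
  sorted[10] = losophicalB9$phi
  sorted[11] = ophicalB9$philos
  sorted[12] = osophicalB9$phil
  sorted[13] = phicalB9$philoso
  sorted[14] = philosophicalB9$
  sorted[15] = sophicalB9$philo
sorted[15] = sophicalB9$philo

Answer: sophicalB9$philo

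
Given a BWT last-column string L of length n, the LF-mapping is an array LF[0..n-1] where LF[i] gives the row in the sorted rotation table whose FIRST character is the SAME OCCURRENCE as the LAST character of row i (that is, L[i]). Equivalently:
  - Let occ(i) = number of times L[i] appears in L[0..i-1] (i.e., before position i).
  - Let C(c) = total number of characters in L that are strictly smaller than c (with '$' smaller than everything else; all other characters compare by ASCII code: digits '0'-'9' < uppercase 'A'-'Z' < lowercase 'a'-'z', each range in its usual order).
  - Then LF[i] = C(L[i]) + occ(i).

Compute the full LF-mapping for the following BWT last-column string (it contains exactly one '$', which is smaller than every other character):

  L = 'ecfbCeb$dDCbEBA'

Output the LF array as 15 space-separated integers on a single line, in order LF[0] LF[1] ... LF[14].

Answer: 12 10 14 7 3 13 8 0 11 5 4 9 6 2 1

Derivation:
Char counts: '$':1, 'A':1, 'B':1, 'C':2, 'D':1, 'E':1, 'b':3, 'c':1, 'd':1, 'e':2, 'f':1
C (first-col start): C('$')=0, C('A')=1, C('B')=2, C('C')=3, C('D')=5, C('E')=6, C('b')=7, C('c')=10, C('d')=11, C('e')=12, C('f')=14
L[0]='e': occ=0, LF[0]=C('e')+0=12+0=12
L[1]='c': occ=0, LF[1]=C('c')+0=10+0=10
L[2]='f': occ=0, LF[2]=C('f')+0=14+0=14
L[3]='b': occ=0, LF[3]=C('b')+0=7+0=7
L[4]='C': occ=0, LF[4]=C('C')+0=3+0=3
L[5]='e': occ=1, LF[5]=C('e')+1=12+1=13
L[6]='b': occ=1, LF[6]=C('b')+1=7+1=8
L[7]='$': occ=0, LF[7]=C('$')+0=0+0=0
L[8]='d': occ=0, LF[8]=C('d')+0=11+0=11
L[9]='D': occ=0, LF[9]=C('D')+0=5+0=5
L[10]='C': occ=1, LF[10]=C('C')+1=3+1=4
L[11]='b': occ=2, LF[11]=C('b')+2=7+2=9
L[12]='E': occ=0, LF[12]=C('E')+0=6+0=6
L[13]='B': occ=0, LF[13]=C('B')+0=2+0=2
L[14]='A': occ=0, LF[14]=C('A')+0=1+0=1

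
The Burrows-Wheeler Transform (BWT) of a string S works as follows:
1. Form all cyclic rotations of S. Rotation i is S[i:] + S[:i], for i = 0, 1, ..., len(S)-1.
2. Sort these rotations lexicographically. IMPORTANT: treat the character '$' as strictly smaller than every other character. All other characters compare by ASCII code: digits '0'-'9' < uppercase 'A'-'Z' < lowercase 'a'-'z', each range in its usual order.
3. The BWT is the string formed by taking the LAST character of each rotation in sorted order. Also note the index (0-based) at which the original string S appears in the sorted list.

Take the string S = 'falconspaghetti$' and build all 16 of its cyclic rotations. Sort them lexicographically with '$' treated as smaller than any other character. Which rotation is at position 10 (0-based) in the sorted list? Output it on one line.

All 16 rotations (rotation i = S[i:]+S[:i]):
  rot[0] = falconspaghetti$
  rot[1] = alconspaghetti$f
  rot[2] = lconspaghetti$fa
  rot[3] = conspaghetti$fal
  rot[4] = onspaghetti$falc
  rot[5] = nspaghetti$falco
  rot[6] = spaghetti$falcon
  rot[7] = paghetti$falcons
  rot[8] = aghetti$falconsp
  rot[9] = ghetti$falconspa
  rot[10] = hetti$falconspag
  rot[11] = etti$falconspagh
  rot[12] = tti$falconspaghe
  rot[13] = ti$falconspaghet
  rot[14] = i$falconspaghett
  rot[15] = $falconspaghetti
Sorted (with $ < everything):
  sorted[0] = $falconspaghetti
  sorted[1] = aghetti$falconsp
  sorted[2] = alconspaghetti$f
  sorted[3] = conspaghetti$fal
  sorted[4] = etti$falconspagh
  sorted[5] = falconspaghetti$
  sorted[6] = ghetti$falconspa
  sorted[7] = hetti$falconspag
  sorted[8] = i$falconspaghett
  sorted[9] = lconspaghetti$fa
  sorted[10] = nspaghetti$falco
  sorted[11] = onspaghetti$falc
  sorted[12] = paghetti$falcons
  sorted[13] = spaghetti$falcon
  sorted[14] = ti$falconspaghet
  sorted[15] = tti$falconspaghe
sorted[10] = nspaghetti$falco

Answer: nspaghetti$falco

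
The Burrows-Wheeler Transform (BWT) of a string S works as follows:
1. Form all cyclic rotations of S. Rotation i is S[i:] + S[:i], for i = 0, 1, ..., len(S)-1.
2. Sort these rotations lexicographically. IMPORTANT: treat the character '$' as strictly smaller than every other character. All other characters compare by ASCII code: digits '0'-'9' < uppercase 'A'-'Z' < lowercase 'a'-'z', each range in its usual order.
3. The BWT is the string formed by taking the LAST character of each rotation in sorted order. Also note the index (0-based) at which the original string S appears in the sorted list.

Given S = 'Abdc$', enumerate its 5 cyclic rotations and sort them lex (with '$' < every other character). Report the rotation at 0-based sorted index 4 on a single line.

Answer: dc$Ab

Derivation:
All 5 rotations (rotation i = S[i:]+S[:i]):
  rot[0] = Abdc$
  rot[1] = bdc$A
  rot[2] = dc$Ab
  rot[3] = c$Abd
  rot[4] = $Abdc
Sorted (with $ < everything):
  sorted[0] = $Abdc
  sorted[1] = Abdc$
  sorted[2] = bdc$A
  sorted[3] = c$Abd
  sorted[4] = dc$Ab
sorted[4] = dc$Ab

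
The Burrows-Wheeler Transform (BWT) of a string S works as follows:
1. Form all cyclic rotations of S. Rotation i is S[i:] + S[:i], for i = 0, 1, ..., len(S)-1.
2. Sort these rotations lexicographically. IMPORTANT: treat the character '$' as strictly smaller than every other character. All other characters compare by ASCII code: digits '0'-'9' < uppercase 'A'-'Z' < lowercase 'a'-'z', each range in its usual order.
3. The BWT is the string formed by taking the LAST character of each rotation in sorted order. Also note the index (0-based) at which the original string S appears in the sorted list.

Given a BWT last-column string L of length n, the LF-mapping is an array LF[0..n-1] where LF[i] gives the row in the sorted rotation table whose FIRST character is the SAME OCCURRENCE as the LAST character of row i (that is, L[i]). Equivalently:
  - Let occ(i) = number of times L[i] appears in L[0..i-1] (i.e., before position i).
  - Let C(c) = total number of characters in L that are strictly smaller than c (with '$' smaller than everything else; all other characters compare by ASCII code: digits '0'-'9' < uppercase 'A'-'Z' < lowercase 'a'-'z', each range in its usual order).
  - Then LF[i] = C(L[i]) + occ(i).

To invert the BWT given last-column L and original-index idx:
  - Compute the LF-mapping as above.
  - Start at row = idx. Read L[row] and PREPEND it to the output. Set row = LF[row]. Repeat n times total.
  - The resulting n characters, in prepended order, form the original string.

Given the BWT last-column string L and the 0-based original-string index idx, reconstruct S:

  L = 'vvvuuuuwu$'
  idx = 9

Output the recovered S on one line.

Answer: wvuuuvuuv$

Derivation:
LF mapping: 6 7 8 1 2 3 4 9 5 0
Walk LF starting at row 9, prepending L[row]:
  step 1: row=9, L[9]='$', prepend. Next row=LF[9]=0
  step 2: row=0, L[0]='v', prepend. Next row=LF[0]=6
  step 3: row=6, L[6]='u', prepend. Next row=LF[6]=4
  step 4: row=4, L[4]='u', prepend. Next row=LF[4]=2
  step 5: row=2, L[2]='v', prepend. Next row=LF[2]=8
  step 6: row=8, L[8]='u', prepend. Next row=LF[8]=5
  step 7: row=5, L[5]='u', prepend. Next row=LF[5]=3
  step 8: row=3, L[3]='u', prepend. Next row=LF[3]=1
  step 9: row=1, L[1]='v', prepend. Next row=LF[1]=7
  step 10: row=7, L[7]='w', prepend. Next row=LF[7]=9
Reversed output: wvuuuvuuv$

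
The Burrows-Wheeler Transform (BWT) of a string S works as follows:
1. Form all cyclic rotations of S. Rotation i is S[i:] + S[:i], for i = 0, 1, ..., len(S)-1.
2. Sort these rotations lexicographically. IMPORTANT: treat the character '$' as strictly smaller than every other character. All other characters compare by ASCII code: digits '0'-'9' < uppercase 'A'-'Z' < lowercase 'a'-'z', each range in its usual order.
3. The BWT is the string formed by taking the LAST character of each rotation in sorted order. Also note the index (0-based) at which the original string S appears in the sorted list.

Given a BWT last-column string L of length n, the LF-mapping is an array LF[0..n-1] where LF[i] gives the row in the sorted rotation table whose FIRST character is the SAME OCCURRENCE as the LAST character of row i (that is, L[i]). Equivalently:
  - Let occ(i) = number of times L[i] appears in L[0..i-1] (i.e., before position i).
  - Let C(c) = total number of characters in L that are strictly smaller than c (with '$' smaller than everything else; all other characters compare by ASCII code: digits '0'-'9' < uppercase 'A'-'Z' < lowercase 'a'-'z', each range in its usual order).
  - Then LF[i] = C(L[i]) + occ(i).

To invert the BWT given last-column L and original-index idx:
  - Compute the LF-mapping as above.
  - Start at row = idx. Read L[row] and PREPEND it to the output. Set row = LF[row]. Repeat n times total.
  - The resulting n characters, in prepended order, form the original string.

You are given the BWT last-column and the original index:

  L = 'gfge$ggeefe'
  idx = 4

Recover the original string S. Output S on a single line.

Answer: egfgfeegeg$

Derivation:
LF mapping: 7 5 8 1 0 9 10 2 3 6 4
Walk LF starting at row 4, prepending L[row]:
  step 1: row=4, L[4]='$', prepend. Next row=LF[4]=0
  step 2: row=0, L[0]='g', prepend. Next row=LF[0]=7
  step 3: row=7, L[7]='e', prepend. Next row=LF[7]=2
  step 4: row=2, L[2]='g', prepend. Next row=LF[2]=8
  step 5: row=8, L[8]='e', prepend. Next row=LF[8]=3
  step 6: row=3, L[3]='e', prepend. Next row=LF[3]=1
  step 7: row=1, L[1]='f', prepend. Next row=LF[1]=5
  step 8: row=5, L[5]='g', prepend. Next row=LF[5]=9
  step 9: row=9, L[9]='f', prepend. Next row=LF[9]=6
  step 10: row=6, L[6]='g', prepend. Next row=LF[6]=10
  step 11: row=10, L[10]='e', prepend. Next row=LF[10]=4
Reversed output: egfgfeegeg$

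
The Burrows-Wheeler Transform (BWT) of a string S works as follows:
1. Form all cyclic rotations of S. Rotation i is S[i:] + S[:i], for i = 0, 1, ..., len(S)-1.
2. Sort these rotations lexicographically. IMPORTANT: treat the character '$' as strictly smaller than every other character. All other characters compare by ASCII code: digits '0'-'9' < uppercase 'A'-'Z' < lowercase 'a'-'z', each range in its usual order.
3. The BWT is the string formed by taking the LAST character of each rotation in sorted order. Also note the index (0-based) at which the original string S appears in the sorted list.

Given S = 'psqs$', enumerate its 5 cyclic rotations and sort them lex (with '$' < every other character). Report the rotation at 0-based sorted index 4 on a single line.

Answer: sqs$p

Derivation:
All 5 rotations (rotation i = S[i:]+S[:i]):
  rot[0] = psqs$
  rot[1] = sqs$p
  rot[2] = qs$ps
  rot[3] = s$psq
  rot[4] = $psqs
Sorted (with $ < everything):
  sorted[0] = $psqs
  sorted[1] = psqs$
  sorted[2] = qs$ps
  sorted[3] = s$psq
  sorted[4] = sqs$p
sorted[4] = sqs$p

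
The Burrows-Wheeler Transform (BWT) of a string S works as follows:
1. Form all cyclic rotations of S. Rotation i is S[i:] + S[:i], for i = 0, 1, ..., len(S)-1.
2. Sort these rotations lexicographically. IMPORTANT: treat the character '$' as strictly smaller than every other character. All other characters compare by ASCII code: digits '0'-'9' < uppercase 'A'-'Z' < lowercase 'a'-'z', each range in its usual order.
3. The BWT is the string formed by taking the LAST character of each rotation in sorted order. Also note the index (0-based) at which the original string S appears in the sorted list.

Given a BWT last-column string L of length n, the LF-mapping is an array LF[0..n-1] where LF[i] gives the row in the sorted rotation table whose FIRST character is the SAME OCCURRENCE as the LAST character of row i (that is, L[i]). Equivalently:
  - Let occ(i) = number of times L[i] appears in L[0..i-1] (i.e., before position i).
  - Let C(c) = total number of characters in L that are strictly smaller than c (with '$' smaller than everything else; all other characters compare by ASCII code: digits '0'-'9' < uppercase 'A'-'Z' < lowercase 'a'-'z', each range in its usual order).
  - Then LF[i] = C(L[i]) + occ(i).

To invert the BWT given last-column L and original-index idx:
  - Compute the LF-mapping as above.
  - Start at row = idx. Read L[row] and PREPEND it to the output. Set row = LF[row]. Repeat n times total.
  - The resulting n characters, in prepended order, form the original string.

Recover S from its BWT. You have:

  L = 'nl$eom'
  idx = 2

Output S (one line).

LF mapping: 4 2 0 1 5 3
Walk LF starting at row 2, prepending L[row]:
  step 1: row=2, L[2]='$', prepend. Next row=LF[2]=0
  step 2: row=0, L[0]='n', prepend. Next row=LF[0]=4
  step 3: row=4, L[4]='o', prepend. Next row=LF[4]=5
  step 4: row=5, L[5]='m', prepend. Next row=LF[5]=3
  step 5: row=3, L[3]='e', prepend. Next row=LF[3]=1
  step 6: row=1, L[1]='l', prepend. Next row=LF[1]=2
Reversed output: lemon$

Answer: lemon$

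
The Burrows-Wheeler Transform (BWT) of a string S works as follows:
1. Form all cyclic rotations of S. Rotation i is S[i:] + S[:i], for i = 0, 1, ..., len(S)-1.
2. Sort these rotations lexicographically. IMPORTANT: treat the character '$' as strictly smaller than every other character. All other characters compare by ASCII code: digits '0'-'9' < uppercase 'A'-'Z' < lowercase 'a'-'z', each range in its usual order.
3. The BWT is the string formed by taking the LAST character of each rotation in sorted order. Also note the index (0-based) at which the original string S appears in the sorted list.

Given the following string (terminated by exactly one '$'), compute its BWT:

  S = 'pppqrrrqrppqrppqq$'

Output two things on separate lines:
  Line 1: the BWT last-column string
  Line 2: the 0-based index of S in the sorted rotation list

All 18 rotations (rotation i = S[i:]+S[:i]):
  rot[0] = pppqrrrqrppqrppqq$
  rot[1] = ppqrrrqrppqrppqq$p
  rot[2] = pqrrrqrppqrppqq$pp
  rot[3] = qrrrqrppqrppqq$ppp
  rot[4] = rrrqrppqrppqq$pppq
  rot[5] = rrqrppqrppqq$pppqr
  rot[6] = rqrppqrppqq$pppqrr
  rot[7] = qrppqrppqq$pppqrrr
  rot[8] = rppqrppqq$pppqrrrq
  rot[9] = ppqrppqq$pppqrrrqr
  rot[10] = pqrppqq$pppqrrrqrp
  rot[11] = qrppqq$pppqrrrqrpp
  rot[12] = rppqq$pppqrrrqrppq
  rot[13] = ppqq$pppqrrrqrppqr
  rot[14] = pqq$pppqrrrqrppqrp
  rot[15] = qq$pppqrrrqrppqrpp
  rot[16] = q$pppqrrrqrppqrppq
  rot[17] = $pppqrrrqrppqrppqq
Sorted (with $ < everything):
  sorted[0] = $pppqrrrqrppqrppqq  (last char: 'q')
  sorted[1] = pppqrrrqrppqrppqq$  (last char: '$')
  sorted[2] = ppqq$pppqrrrqrppqr  (last char: 'r')
  sorted[3] = ppqrppqq$pppqrrrqr  (last char: 'r')
  sorted[4] = ppqrrrqrppqrppqq$p  (last char: 'p')
  sorted[5] = pqq$pppqrrrqrppqrp  (last char: 'p')
  sorted[6] = pqrppqq$pppqrrrqrp  (last char: 'p')
  sorted[7] = pqrrrqrppqrppqq$pp  (last char: 'p')
  sorted[8] = q$pppqrrrqrppqrppq  (last char: 'q')
  sorted[9] = qq$pppqrrrqrppqrpp  (last char: 'p')
  sorted[10] = qrppqq$pppqrrrqrpp  (last char: 'p')
  sorted[11] = qrppqrppqq$pppqrrr  (last char: 'r')
  sorted[12] = qrrrqrppqrppqq$ppp  (last char: 'p')
  sorted[13] = rppqq$pppqrrrqrppq  (last char: 'q')
  sorted[14] = rppqrppqq$pppqrrrq  (last char: 'q')
  sorted[15] = rqrppqrppqq$pppqrr  (last char: 'r')
  sorted[16] = rrqrppqrppqq$pppqr  (last char: 'r')
  sorted[17] = rrrqrppqrppqq$pppq  (last char: 'q')
Last column: q$rrppppqpprpqqrrq
Original string S is at sorted index 1

Answer: q$rrppppqpprpqqrrq
1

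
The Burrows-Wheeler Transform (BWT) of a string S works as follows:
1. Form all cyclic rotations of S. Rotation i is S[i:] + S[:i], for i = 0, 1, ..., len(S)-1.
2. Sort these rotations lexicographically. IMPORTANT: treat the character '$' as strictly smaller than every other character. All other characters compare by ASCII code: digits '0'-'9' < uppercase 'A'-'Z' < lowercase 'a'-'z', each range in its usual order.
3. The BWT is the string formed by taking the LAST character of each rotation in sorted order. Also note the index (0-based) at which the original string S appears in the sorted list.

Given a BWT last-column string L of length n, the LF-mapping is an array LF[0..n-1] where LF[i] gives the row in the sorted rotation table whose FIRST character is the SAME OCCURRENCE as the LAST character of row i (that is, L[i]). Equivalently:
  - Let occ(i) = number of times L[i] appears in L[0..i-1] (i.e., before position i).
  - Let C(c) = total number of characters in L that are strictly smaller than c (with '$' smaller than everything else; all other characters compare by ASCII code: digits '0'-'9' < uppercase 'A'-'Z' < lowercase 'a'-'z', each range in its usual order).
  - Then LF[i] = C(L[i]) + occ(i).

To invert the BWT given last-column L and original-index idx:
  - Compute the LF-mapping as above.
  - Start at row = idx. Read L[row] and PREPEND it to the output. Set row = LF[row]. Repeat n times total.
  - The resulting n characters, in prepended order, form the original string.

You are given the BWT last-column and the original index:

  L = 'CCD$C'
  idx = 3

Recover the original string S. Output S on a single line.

LF mapping: 1 2 4 0 3
Walk LF starting at row 3, prepending L[row]:
  step 1: row=3, L[3]='$', prepend. Next row=LF[3]=0
  step 2: row=0, L[0]='C', prepend. Next row=LF[0]=1
  step 3: row=1, L[1]='C', prepend. Next row=LF[1]=2
  step 4: row=2, L[2]='D', prepend. Next row=LF[2]=4
  step 5: row=4, L[4]='C', prepend. Next row=LF[4]=3
Reversed output: CDCC$

Answer: CDCC$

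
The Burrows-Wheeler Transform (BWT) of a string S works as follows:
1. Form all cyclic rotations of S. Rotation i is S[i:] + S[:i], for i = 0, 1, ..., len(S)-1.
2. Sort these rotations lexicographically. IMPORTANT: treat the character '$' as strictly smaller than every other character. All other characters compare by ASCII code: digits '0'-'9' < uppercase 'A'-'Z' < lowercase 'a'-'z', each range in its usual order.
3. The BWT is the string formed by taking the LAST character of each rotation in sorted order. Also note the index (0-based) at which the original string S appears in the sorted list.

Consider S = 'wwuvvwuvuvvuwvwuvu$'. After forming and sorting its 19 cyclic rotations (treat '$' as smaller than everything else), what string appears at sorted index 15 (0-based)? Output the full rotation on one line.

All 19 rotations (rotation i = S[i:]+S[:i]):
  rot[0] = wwuvvwuvuvvuwvwuvu$
  rot[1] = wuvvwuvuvvuwvwuvu$w
  rot[2] = uvvwuvuvvuwvwuvu$ww
  rot[3] = vvwuvuvvuwvwuvu$wwu
  rot[4] = vwuvuvvuwvwuvu$wwuv
  rot[5] = wuvuvvuwvwuvu$wwuvv
  rot[6] = uvuvvuwvwuvu$wwuvvw
  rot[7] = vuvvuwvwuvu$wwuvvwu
  rot[8] = uvvuwvwuvu$wwuvvwuv
  rot[9] = vvuwvwuvu$wwuvvwuvu
  rot[10] = vuwvwuvu$wwuvvwuvuv
  rot[11] = uwvwuvu$wwuvvwuvuvv
  rot[12] = wvwuvu$wwuvvwuvuvvu
  rot[13] = vwuvu$wwuvvwuvuvvuw
  rot[14] = wuvu$wwuvvwuvuvvuwv
  rot[15] = uvu$wwuvvwuvuvvuwvw
  rot[16] = vu$wwuvvwuvuvvuwvwu
  rot[17] = u$wwuvvwuvuvvuwvwuv
  rot[18] = $wwuvvwuvuvvuwvwuvu
Sorted (with $ < everything):
  sorted[0] = $wwuvvwuvuvvuwvwuvu
  sorted[1] = u$wwuvvwuvuvvuwvwuv
  sorted[2] = uvu$wwuvvwuvuvvuwvw
  sorted[3] = uvuvvuwvwuvu$wwuvvw
  sorted[4] = uvvuwvwuvu$wwuvvwuv
  sorted[5] = uvvwuvuvvuwvwuvu$ww
  sorted[6] = uwvwuvu$wwuvvwuvuvv
  sorted[7] = vu$wwuvvwuvuvvuwvwu
  sorted[8] = vuvvuwvwuvu$wwuvvwu
  sorted[9] = vuwvwuvu$wwuvvwuvuv
  sorted[10] = vvuwvwuvu$wwuvvwuvu
  sorted[11] = vvwuvuvvuwvwuvu$wwu
  sorted[12] = vwuvu$wwuvvwuvuvvuw
  sorted[13] = vwuvuvvuwvwuvu$wwuv
  sorted[14] = wuvu$wwuvvwuvuvvuwv
  sorted[15] = wuvuvvuwvwuvu$wwuvv
  sorted[16] = wuvvwuvuvvuwvwuvu$w
  sorted[17] = wvwuvu$wwuvvwuvuvvu
  sorted[18] = wwuvvwuvuvvuwvwuvu$
sorted[15] = wuvuvvuwvwuvu$wwuvv

Answer: wuvuvvuwvwuvu$wwuvv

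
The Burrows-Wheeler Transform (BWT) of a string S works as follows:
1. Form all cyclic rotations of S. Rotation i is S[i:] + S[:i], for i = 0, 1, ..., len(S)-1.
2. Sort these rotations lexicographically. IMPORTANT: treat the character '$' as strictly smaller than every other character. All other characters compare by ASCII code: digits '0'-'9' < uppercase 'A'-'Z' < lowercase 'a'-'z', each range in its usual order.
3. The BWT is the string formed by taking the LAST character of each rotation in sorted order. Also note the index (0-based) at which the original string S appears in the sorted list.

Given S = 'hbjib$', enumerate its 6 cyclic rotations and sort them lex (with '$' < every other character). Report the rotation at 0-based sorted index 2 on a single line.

Answer: bjib$h

Derivation:
All 6 rotations (rotation i = S[i:]+S[:i]):
  rot[0] = hbjib$
  rot[1] = bjib$h
  rot[2] = jib$hb
  rot[3] = ib$hbj
  rot[4] = b$hbji
  rot[5] = $hbjib
Sorted (with $ < everything):
  sorted[0] = $hbjib
  sorted[1] = b$hbji
  sorted[2] = bjib$h
  sorted[3] = hbjib$
  sorted[4] = ib$hbj
  sorted[5] = jib$hb
sorted[2] = bjib$h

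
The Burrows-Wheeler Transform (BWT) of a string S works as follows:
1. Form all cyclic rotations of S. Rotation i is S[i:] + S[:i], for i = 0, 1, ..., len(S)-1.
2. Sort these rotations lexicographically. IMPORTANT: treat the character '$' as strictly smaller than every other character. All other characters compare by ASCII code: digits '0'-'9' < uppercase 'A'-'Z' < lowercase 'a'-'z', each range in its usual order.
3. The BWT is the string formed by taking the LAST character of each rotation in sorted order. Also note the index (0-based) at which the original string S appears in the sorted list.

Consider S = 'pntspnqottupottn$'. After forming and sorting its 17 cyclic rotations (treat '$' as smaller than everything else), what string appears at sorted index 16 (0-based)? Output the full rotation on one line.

Answer: upottn$pntspnqott

Derivation:
All 17 rotations (rotation i = S[i:]+S[:i]):
  rot[0] = pntspnqottupottn$
  rot[1] = ntspnqottupottn$p
  rot[2] = tspnqottupottn$pn
  rot[3] = spnqottupottn$pnt
  rot[4] = pnqottupottn$pnts
  rot[5] = nqottupottn$pntsp
  rot[6] = qottupottn$pntspn
  rot[7] = ottupottn$pntspnq
  rot[8] = ttupottn$pntspnqo
  rot[9] = tupottn$pntspnqot
  rot[10] = upottn$pntspnqott
  rot[11] = pottn$pntspnqottu
  rot[12] = ottn$pntspnqottup
  rot[13] = ttn$pntspnqottupo
  rot[14] = tn$pntspnqottupot
  rot[15] = n$pntspnqottupott
  rot[16] = $pntspnqottupottn
Sorted (with $ < everything):
  sorted[0] = $pntspnqottupottn
  sorted[1] = n$pntspnqottupott
  sorted[2] = nqottupottn$pntsp
  sorted[3] = ntspnqottupottn$p
  sorted[4] = ottn$pntspnqottup
  sorted[5] = ottupottn$pntspnq
  sorted[6] = pnqottupottn$pnts
  sorted[7] = pntspnqottupottn$
  sorted[8] = pottn$pntspnqottu
  sorted[9] = qottupottn$pntspn
  sorted[10] = spnqottupottn$pnt
  sorted[11] = tn$pntspnqottupot
  sorted[12] = tspnqottupottn$pn
  sorted[13] = ttn$pntspnqottupo
  sorted[14] = ttupottn$pntspnqo
  sorted[15] = tupottn$pntspnqot
  sorted[16] = upottn$pntspnqott
sorted[16] = upottn$pntspnqott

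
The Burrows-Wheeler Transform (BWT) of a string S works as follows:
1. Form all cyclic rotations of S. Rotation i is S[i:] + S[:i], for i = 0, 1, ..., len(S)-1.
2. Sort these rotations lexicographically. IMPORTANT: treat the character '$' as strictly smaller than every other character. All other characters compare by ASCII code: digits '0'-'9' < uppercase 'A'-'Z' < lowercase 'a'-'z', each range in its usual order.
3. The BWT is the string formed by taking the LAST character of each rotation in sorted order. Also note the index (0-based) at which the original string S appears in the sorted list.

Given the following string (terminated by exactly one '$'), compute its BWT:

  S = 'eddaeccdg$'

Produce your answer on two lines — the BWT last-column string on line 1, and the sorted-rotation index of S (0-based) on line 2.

Answer: gdecdeca$d
8

Derivation:
All 10 rotations (rotation i = S[i:]+S[:i]):
  rot[0] = eddaeccdg$
  rot[1] = ddaeccdg$e
  rot[2] = daeccdg$ed
  rot[3] = aeccdg$edd
  rot[4] = eccdg$edda
  rot[5] = ccdg$eddae
  rot[6] = cdg$eddaec
  rot[7] = dg$eddaecc
  rot[8] = g$eddaeccd
  rot[9] = $eddaeccdg
Sorted (with $ < everything):
  sorted[0] = $eddaeccdg  (last char: 'g')
  sorted[1] = aeccdg$edd  (last char: 'd')
  sorted[2] = ccdg$eddae  (last char: 'e')
  sorted[3] = cdg$eddaec  (last char: 'c')
  sorted[4] = daeccdg$ed  (last char: 'd')
  sorted[5] = ddaeccdg$e  (last char: 'e')
  sorted[6] = dg$eddaecc  (last char: 'c')
  sorted[7] = eccdg$edda  (last char: 'a')
  sorted[8] = eddaeccdg$  (last char: '$')
  sorted[9] = g$eddaeccd  (last char: 'd')
Last column: gdecdeca$d
Original string S is at sorted index 8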